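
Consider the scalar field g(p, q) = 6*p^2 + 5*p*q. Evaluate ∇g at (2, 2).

(34, 10)

∂g/∂p = 12*p + 5*q
∂g/∂q = 5*p
∇g = (12*p + 5*q, 5*p)
At (2, 2): (34, 10).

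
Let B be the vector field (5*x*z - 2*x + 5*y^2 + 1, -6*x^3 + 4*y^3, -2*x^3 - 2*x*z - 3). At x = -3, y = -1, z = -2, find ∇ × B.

(∇×B)₁ = ∂B₃/∂y − ∂B₂/∂z = 0
(∇×B)₂ = ∂B₁/∂z − ∂B₃/∂x = 6*x^2 + 5*x + 2*z
(∇×B)₃ = ∂B₂/∂x − ∂B₁/∂y = -18*x^2 - 10*y
∇×B = (0, 6*x^2 + 5*x + 2*z, -18*x^2 - 10*y)
At (-3, -1, -2): (0, 35, -152).

(0, 35, -152)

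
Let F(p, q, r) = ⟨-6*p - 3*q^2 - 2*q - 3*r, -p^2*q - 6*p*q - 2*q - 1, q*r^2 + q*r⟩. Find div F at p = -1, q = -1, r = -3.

2

∂F₁/∂p = -6
∂F₂/∂q = -p^2 - 6*p - 2
∂F₃/∂r = 2*q*r + q
∇·F = -p^2 - 6*p + 2*q*r + q - 8
At (-1, -1, -3): 2.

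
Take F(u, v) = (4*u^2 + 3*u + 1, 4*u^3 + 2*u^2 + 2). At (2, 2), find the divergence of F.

∂F₁/∂u = 8*u + 3
∂F₂/∂v = 0
∇·F = 8*u + 3
At (2, 2): 19.

19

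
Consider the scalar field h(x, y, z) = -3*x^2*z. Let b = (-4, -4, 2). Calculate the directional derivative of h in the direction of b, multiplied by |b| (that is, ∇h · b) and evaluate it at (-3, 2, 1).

∂h/∂x = -6*x*z
∂h/∂y = 0
∂h/∂z = -3*x^2
∇h at (-3, 2, 1) = (18, 0, -27)
∇h · b = (18)(-4) + (0)(-4) + (-27)(2) = -126

-126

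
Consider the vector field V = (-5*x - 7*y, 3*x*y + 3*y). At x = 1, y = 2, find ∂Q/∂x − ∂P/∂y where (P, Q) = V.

∂V₂/∂x = 3*y
∂V₁/∂y = -7
Scalar curl = 3*y + 7
At (1, 2): 13.

13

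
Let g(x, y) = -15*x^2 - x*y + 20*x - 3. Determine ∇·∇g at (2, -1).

-30

∂²g/∂x² = -30
∂²g/∂y² = 0
∇²g = -30
At (2, -1): -30.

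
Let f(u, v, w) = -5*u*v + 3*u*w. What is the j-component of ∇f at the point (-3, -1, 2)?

(∇f)_2 = ∂f/∂v = -5*u
At (-3, -1, 2): 15.

15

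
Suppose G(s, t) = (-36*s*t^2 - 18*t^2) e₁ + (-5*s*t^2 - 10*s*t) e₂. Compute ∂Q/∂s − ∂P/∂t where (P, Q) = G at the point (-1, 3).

-183

∂G₂/∂s = -5*t^2 - 10*t
∂G₁/∂t = -72*s*t - 36*t
Scalar curl = 72*s*t - 5*t^2 + 26*t
At (-1, 3): -183.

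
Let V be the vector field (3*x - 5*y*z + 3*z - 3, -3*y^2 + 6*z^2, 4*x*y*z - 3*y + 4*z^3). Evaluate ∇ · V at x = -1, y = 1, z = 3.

∂V₁/∂x = 3
∂V₂/∂y = -6*y
∂V₃/∂z = 4*x*y + 12*z^2
∇·V = 4*x*y - 6*y + 12*z^2 + 3
At (-1, 1, 3): 101.

101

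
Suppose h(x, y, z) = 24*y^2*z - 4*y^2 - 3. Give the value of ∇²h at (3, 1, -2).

-104

∂²h/∂x² = 0
∂²h/∂y² = 8*(6*z - 1)
∂²h/∂z² = 0
∇²h = 48*z - 8
At (3, 1, -2): -104.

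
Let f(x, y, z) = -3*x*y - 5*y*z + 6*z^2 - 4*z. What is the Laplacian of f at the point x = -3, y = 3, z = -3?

12

∂²f/∂x² = 0
∂²f/∂y² = 0
∂²f/∂z² = 12
∇²f = 12
At (-3, 3, -3): 12.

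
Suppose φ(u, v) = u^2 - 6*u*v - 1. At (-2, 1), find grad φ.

∂φ/∂u = 2*u - 6*v
∂φ/∂v = -6*u
∇φ = (2*u - 6*v, -6*u)
At (-2, 1): (-10, 12).

(-10, 12)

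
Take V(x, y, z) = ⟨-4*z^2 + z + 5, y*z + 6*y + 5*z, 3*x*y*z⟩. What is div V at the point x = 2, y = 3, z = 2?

∂V₁/∂x = 0
∂V₂/∂y = z + 6
∂V₃/∂z = 3*x*y
∇·V = 3*x*y + z + 6
At (2, 3, 2): 26.

26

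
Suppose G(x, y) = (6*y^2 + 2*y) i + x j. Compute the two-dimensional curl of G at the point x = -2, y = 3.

∂G₂/∂x = 1
∂G₁/∂y = 12*y + 2
Scalar curl = -12*y - 1
At (-2, 3): -37.

-37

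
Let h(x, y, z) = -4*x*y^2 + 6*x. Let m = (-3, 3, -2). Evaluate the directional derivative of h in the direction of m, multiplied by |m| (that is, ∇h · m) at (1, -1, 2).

∂h/∂x = -4*y^2 + 6
∂h/∂y = -8*x*y
∂h/∂z = 0
∇h at (1, -1, 2) = (2, 8, 0)
∇h · m = (2)(-3) + (8)(3) + (0)(-2) = 18

18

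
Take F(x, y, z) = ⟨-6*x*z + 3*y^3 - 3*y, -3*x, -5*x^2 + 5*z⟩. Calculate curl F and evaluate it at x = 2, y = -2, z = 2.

(0, 8, -36)

(∇×F)₁ = ∂F₃/∂y − ∂F₂/∂z = 0
(∇×F)₂ = ∂F₁/∂z − ∂F₃/∂x = 4*x
(∇×F)₃ = ∂F₂/∂x − ∂F₁/∂y = -9*y^2
∇×F = (0, 4*x, -9*y^2)
At (2, -2, 2): (0, 8, -36).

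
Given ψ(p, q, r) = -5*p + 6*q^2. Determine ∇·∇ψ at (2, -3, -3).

∂²ψ/∂p² = 0
∂²ψ/∂q² = 12
∂²ψ/∂r² = 0
∇²ψ = 12
At (2, -3, -3): 12.

12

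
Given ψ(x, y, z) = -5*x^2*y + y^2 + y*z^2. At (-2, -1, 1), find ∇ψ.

∂ψ/∂x = -10*x*y
∂ψ/∂y = -5*x^2 + 2*y + z^2
∂ψ/∂z = 2*y*z
∇ψ = (-10*x*y, -5*x^2 + 2*y + z^2, 2*y*z)
At (-2, -1, 1): (-20, -21, -2).

(-20, -21, -2)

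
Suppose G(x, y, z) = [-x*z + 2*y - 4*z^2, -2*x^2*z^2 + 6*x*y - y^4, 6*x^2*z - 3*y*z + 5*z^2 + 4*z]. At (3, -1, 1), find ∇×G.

(33, -47, -20)

(∇×G)₁ = ∂G₃/∂y − ∂G₂/∂z = 4*x^2*z - 3*z
(∇×G)₂ = ∂G₁/∂z − ∂G₃/∂x = -12*x*z - x - 8*z
(∇×G)₃ = ∂G₂/∂x − ∂G₁/∂y = -4*x*z^2 + 6*y - 2
∇×G = (4*x^2*z - 3*z, -12*x*z - x - 8*z, -4*x*z^2 + 6*y - 2)
At (3, -1, 1): (33, -47, -20).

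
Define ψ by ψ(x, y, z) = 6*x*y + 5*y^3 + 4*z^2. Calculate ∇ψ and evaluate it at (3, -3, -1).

(-18, 153, -8)

∂ψ/∂x = 6*y
∂ψ/∂y = 6*x + 15*y^2
∂ψ/∂z = 8*z
∇ψ = (6*y, 6*x + 15*y^2, 8*z)
At (3, -3, -1): (-18, 153, -8).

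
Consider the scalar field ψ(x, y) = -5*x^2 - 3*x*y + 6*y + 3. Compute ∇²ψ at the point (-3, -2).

∂²ψ/∂x² = -10
∂²ψ/∂y² = 0
∇²ψ = -10
At (-3, -2): -10.

-10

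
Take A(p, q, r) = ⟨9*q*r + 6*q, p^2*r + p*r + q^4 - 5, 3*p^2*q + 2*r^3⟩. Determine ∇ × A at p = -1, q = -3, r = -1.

(∇×A)₁ = ∂A₃/∂q − ∂A₂/∂r = 2*p^2 - p
(∇×A)₂ = ∂A₁/∂r − ∂A₃/∂p = -6*p*q + 9*q
(∇×A)₃ = ∂A₂/∂p − ∂A₁/∂q = 2*p*r - 8*r - 6
∇×A = (2*p^2 - p, -6*p*q + 9*q, 2*p*r - 8*r - 6)
At (-1, -3, -1): (3, -45, 4).

(3, -45, 4)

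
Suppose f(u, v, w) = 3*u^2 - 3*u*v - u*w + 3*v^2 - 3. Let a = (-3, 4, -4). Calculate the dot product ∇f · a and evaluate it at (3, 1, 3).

∂f/∂u = 6*u - 3*v - w
∂f/∂v = -3*u + 6*v
∂f/∂w = -u
∇f at (3, 1, 3) = (12, -3, -3)
∇f · a = (12)(-3) + (-3)(4) + (-3)(-4) = -36

-36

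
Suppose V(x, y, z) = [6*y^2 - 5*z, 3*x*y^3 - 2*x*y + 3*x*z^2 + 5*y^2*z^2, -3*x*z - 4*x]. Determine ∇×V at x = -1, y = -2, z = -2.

(68, -7, 16)

(∇×V)₁ = ∂V₃/∂y − ∂V₂/∂z = -6*x*z - 10*y^2*z
(∇×V)₂ = ∂V₁/∂z − ∂V₃/∂x = 3*z - 1
(∇×V)₃ = ∂V₂/∂x − ∂V₁/∂y = 3*y^3 - 14*y + 3*z^2
∇×V = (-6*x*z - 10*y^2*z, 3*z - 1, 3*y^3 - 14*y + 3*z^2)
At (-1, -2, -2): (68, -7, 16).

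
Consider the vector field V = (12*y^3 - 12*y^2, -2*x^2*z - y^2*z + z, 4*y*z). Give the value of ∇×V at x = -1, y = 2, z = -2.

(-3, 0, -104)

(∇×V)₁ = ∂V₃/∂y − ∂V₂/∂z = 2*x^2 + y^2 + 4*z - 1
(∇×V)₂ = ∂V₁/∂z − ∂V₃/∂x = 0
(∇×V)₃ = ∂V₂/∂x − ∂V₁/∂y = -4*x*z - 36*y^2 + 24*y
∇×V = (2*x^2 + y^2 + 4*z - 1, 0, -4*x*z - 36*y^2 + 24*y)
At (-1, 2, -2): (-3, 0, -104).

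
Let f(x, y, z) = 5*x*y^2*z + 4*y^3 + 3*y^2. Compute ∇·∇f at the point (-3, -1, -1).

12

∂²f/∂x² = 0
∂²f/∂y² = 2*(5*x*z + 12*y + 3)
∂²f/∂z² = 0
∇²f = 10*x*z + 24*y + 6
At (-3, -1, -1): 12.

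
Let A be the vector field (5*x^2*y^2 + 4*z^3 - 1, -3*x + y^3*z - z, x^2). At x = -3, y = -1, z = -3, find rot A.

(2, 114, 87)

(∇×A)₁ = ∂A₃/∂y − ∂A₂/∂z = -y^3 + 1
(∇×A)₂ = ∂A₁/∂z − ∂A₃/∂x = -2*x + 12*z^2
(∇×A)₃ = ∂A₂/∂x − ∂A₁/∂y = -10*x^2*y - 3
∇×A = (-y^3 + 1, -2*x + 12*z^2, -10*x^2*y - 3)
At (-3, -1, -3): (2, 114, 87).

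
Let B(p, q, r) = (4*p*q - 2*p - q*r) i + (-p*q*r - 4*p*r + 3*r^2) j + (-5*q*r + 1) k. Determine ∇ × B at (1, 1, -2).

(27, -1, 4)

(∇×B)₁ = ∂B₃/∂q − ∂B₂/∂r = p*q + 4*p - 11*r
(∇×B)₂ = ∂B₁/∂r − ∂B₃/∂p = -q
(∇×B)₃ = ∂B₂/∂p − ∂B₁/∂q = -4*p - q*r - 3*r
∇×B = (p*q + 4*p - 11*r, -q, -4*p - q*r - 3*r)
At (1, 1, -2): (27, -1, 4).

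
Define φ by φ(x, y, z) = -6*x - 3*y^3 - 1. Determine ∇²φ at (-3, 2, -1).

-36

∂²φ/∂x² = 0
∂²φ/∂y² = -18*y
∂²φ/∂z² = 0
∇²φ = -18*y
At (-3, 2, -1): -36.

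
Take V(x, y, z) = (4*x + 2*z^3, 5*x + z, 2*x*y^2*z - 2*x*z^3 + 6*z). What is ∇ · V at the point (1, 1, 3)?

∂V₁/∂x = 4
∂V₂/∂y = 0
∂V₃/∂z = 2*x*y^2 - 6*x*z^2 + 6
∇·V = 2*x*y^2 - 6*x*z^2 + 10
At (1, 1, 3): -42.

-42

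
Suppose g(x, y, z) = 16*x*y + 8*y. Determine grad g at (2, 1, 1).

∂g/∂x = 16*y
∂g/∂y = 16*x + 8
∂g/∂z = 0
∇g = (16*y, 16*x + 8, 0)
At (2, 1, 1): (16, 40, 0).

(16, 40, 0)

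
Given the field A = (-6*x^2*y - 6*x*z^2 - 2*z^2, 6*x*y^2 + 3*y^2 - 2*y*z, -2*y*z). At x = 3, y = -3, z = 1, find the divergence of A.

-20

∂A₁/∂x = -12*x*y - 6*z^2
∂A₂/∂y = 12*x*y + 6*y - 2*z
∂A₃/∂z = -2*y
∇·A = 4*y - 6*z^2 - 2*z
At (3, -3, 1): -20.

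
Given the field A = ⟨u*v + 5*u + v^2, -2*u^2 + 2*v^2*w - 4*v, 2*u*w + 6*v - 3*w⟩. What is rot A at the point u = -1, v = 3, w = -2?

(-12, 4, -1)

(∇×A)₁ = ∂A₃/∂v − ∂A₂/∂w = -2*v^2 + 6
(∇×A)₂ = ∂A₁/∂w − ∂A₃/∂u = -2*w
(∇×A)₃ = ∂A₂/∂u − ∂A₁/∂v = -5*u - 2*v
∇×A = (-2*v^2 + 6, -2*w, -5*u - 2*v)
At (-1, 3, -2): (-12, 4, -1).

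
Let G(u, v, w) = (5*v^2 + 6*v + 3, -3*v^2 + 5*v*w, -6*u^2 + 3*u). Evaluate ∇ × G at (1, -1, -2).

(5, 9, 4)

(∇×G)₁ = ∂G₃/∂v − ∂G₂/∂w = -5*v
(∇×G)₂ = ∂G₁/∂w − ∂G₃/∂u = 12*u - 3
(∇×G)₃ = ∂G₂/∂u − ∂G₁/∂v = -10*v - 6
∇×G = (-5*v, 12*u - 3, -10*v - 6)
At (1, -1, -2): (5, 9, 4).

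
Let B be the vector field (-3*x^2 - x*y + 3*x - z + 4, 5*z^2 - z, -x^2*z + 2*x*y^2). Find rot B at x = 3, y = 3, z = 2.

(∇×B)₁ = ∂B₃/∂y − ∂B₂/∂z = 4*x*y - 10*z + 1
(∇×B)₂ = ∂B₁/∂z − ∂B₃/∂x = 2*x*z - 2*y^2 - 1
(∇×B)₃ = ∂B₂/∂x − ∂B₁/∂y = x
∇×B = (4*x*y - 10*z + 1, 2*x*z - 2*y^2 - 1, x)
At (3, 3, 2): (17, -7, 3).

(17, -7, 3)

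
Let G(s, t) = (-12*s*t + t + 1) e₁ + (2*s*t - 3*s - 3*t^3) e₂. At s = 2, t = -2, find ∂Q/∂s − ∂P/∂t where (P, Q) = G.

∂G₂/∂s = 2*t - 3
∂G₁/∂t = -12*s + 1
Scalar curl = 12*s + 2*t - 4
At (2, -2): 16.

16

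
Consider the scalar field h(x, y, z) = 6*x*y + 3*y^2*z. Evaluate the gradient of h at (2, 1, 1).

∂h/∂x = 6*y
∂h/∂y = 6*x + 6*y*z
∂h/∂z = 3*y^2
∇h = (6*y, 6*x + 6*y*z, 3*y^2)
At (2, 1, 1): (6, 18, 3).

(6, 18, 3)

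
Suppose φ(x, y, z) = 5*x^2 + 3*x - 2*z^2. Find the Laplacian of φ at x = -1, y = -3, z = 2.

∂²φ/∂x² = 10
∂²φ/∂y² = 0
∂²φ/∂z² = -4
∇²φ = 6
At (-1, -3, 2): 6.

6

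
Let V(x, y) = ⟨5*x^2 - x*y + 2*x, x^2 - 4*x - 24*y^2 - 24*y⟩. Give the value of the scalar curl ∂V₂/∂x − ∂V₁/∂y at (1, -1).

∂V₂/∂x = 2*x - 4
∂V₁/∂y = -x
Scalar curl = 3*x - 4
At (1, -1): -1.

-1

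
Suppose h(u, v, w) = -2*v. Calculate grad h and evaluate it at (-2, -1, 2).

∂h/∂u = 0
∂h/∂v = -2
∂h/∂w = 0
∇h = (0, -2, 0)
At (-2, -1, 2): (0, -2, 0).

(0, -2, 0)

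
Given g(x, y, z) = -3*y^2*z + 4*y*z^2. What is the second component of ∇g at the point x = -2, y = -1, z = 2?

28

(∇g)_2 = ∂g/∂y = -6*y*z + 4*z^2
At (-2, -1, 2): 28.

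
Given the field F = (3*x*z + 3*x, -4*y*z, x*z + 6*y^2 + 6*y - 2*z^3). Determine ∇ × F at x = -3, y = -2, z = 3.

(-26, -12, 0)

(∇×F)₁ = ∂F₃/∂y − ∂F₂/∂z = 16*y + 6
(∇×F)₂ = ∂F₁/∂z − ∂F₃/∂x = 3*x - z
(∇×F)₃ = ∂F₂/∂x − ∂F₁/∂y = 0
∇×F = (16*y + 6, 3*x - z, 0)
At (-3, -2, 3): (-26, -12, 0).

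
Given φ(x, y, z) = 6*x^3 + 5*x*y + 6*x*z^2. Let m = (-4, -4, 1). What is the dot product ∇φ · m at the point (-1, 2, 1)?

∂φ/∂x = 18*x^2 + 5*y + 6*z^2
∂φ/∂y = 5*x
∂φ/∂z = 12*x*z
∇φ at (-1, 2, 1) = (34, -5, -12)
∇φ · m = (34)(-4) + (-5)(-4) + (-12)(1) = -128

-128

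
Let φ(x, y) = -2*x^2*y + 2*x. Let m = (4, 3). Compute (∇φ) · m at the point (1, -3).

50

∂φ/∂x = -4*x*y + 2
∂φ/∂y = -2*x^2
∇φ at (1, -3) = (14, -2)
∇φ · m = (14)(4) + (-2)(3) = 50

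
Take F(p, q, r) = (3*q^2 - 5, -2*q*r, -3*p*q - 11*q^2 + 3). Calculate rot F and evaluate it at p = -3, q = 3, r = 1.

(-51, 9, -18)

(∇×F)₁ = ∂F₃/∂q − ∂F₂/∂r = -3*p - 20*q
(∇×F)₂ = ∂F₁/∂r − ∂F₃/∂p = 3*q
(∇×F)₃ = ∂F₂/∂p − ∂F₁/∂q = -6*q
∇×F = (-3*p - 20*q, 3*q, -6*q)
At (-3, 3, 1): (-51, 9, -18).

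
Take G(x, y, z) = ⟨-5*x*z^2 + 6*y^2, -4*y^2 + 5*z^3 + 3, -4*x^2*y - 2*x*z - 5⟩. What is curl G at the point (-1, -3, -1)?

(-19, 12, 36)

(∇×G)₁ = ∂G₃/∂y − ∂G₂/∂z = -4*x^2 - 15*z^2
(∇×G)₂ = ∂G₁/∂z − ∂G₃/∂x = 8*x*y - 10*x*z + 2*z
(∇×G)₃ = ∂G₂/∂x − ∂G₁/∂y = -12*y
∇×G = (-4*x^2 - 15*z^2, 8*x*y - 10*x*z + 2*z, -12*y)
At (-1, -3, -1): (-19, 12, 36).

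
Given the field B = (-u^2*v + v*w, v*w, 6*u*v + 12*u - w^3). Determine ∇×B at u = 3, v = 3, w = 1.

(∇×B)₁ = ∂B₃/∂v − ∂B₂/∂w = 6*u - v
(∇×B)₂ = ∂B₁/∂w − ∂B₃/∂u = -5*v - 12
(∇×B)₃ = ∂B₂/∂u − ∂B₁/∂v = u^2 - w
∇×B = (6*u - v, -5*v - 12, u^2 - w)
At (3, 3, 1): (15, -27, 8).

(15, -27, 8)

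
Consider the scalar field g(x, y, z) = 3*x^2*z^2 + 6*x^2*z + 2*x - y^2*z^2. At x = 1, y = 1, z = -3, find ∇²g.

∂²g/∂x² = 6*z*(z + 2)
∂²g/∂y² = -2*z^2
∂²g/∂z² = 2*(3*x^2 - y^2)
∇²g = 6*x^2 - 2*y^2 + 4*z^2 + 12*z
At (1, 1, -3): 4.

4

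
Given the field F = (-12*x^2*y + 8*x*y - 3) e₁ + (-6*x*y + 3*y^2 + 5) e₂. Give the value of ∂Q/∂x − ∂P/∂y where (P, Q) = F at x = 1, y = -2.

16

∂F₂/∂x = -6*y
∂F₁/∂y = -12*x^2 + 8*x
Scalar curl = 12*x^2 - 8*x - 6*y
At (1, -2): 16.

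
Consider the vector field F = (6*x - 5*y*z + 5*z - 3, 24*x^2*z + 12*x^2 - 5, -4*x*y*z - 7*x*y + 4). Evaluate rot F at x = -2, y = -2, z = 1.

(∇×F)₁ = ∂F₃/∂y − ∂F₂/∂z = -24*x^2 - 4*x*z - 7*x
(∇×F)₂ = ∂F₁/∂z − ∂F₃/∂x = 4*y*z + 2*y + 5
(∇×F)₃ = ∂F₂/∂x − ∂F₁/∂y = 48*x*z + 24*x + 5*z
∇×F = (-24*x^2 - 4*x*z - 7*x, 4*y*z + 2*y + 5, 48*x*z + 24*x + 5*z)
At (-2, -2, 1): (-74, -7, -139).

(-74, -7, -139)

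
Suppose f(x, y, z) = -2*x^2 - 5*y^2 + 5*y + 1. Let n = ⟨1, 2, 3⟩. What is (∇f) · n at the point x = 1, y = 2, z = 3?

∂f/∂x = -4*x
∂f/∂y = -10*y + 5
∂f/∂z = 0
∇f at (1, 2, 3) = (-4, -15, 0)
∇f · n = (-4)(1) + (-15)(2) + (0)(3) = -34

-34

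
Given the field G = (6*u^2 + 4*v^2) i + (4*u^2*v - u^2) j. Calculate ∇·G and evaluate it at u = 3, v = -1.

∂G₁/∂u = 12*u
∂G₂/∂v = 4*u^2
∇·G = 4*u^2 + 12*u
At (3, -1): 72.

72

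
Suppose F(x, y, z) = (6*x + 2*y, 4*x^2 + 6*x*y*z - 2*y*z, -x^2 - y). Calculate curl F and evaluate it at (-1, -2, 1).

(∇×F)₁ = ∂F₃/∂y − ∂F₂/∂z = -6*x*y + 2*y - 1
(∇×F)₂ = ∂F₁/∂z − ∂F₃/∂x = 2*x
(∇×F)₃ = ∂F₂/∂x − ∂F₁/∂y = 8*x + 6*y*z - 2
∇×F = (-6*x*y + 2*y - 1, 2*x, 8*x + 6*y*z - 2)
At (-1, -2, 1): (-17, -2, -22).

(-17, -2, -22)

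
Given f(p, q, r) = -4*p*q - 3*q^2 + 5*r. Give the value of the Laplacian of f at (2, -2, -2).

∂²f/∂p² = 0
∂²f/∂q² = -6
∂²f/∂r² = 0
∇²f = -6
At (2, -2, -2): -6.

-6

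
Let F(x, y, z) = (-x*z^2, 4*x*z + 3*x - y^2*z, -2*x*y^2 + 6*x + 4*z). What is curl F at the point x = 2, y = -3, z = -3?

(∇×F)₁ = ∂F₃/∂y − ∂F₂/∂z = -4*x*y - 4*x + y^2
(∇×F)₂ = ∂F₁/∂z − ∂F₃/∂x = -2*x*z + 2*y^2 - 6
(∇×F)₃ = ∂F₂/∂x − ∂F₁/∂y = 4*z + 3
∇×F = (-4*x*y - 4*x + y^2, -2*x*z + 2*y^2 - 6, 4*z + 3)
At (2, -3, -3): (25, 24, -9).

(25, 24, -9)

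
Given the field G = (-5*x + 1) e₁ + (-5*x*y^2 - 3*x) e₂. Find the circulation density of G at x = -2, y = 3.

∂G₂/∂x = -5*y^2 - 3
∂G₁/∂y = 0
Scalar curl = -5*y^2 - 3
At (-2, 3): -48.

-48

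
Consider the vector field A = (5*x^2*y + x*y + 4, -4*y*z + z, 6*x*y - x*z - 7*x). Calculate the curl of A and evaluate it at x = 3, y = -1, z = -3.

(13, 10, -48)

(∇×A)₁ = ∂A₃/∂y − ∂A₂/∂z = 6*x + 4*y - 1
(∇×A)₂ = ∂A₁/∂z − ∂A₃/∂x = -6*y + z + 7
(∇×A)₃ = ∂A₂/∂x − ∂A₁/∂y = -5*x^2 - x
∇×A = (6*x + 4*y - 1, -6*y + z + 7, -5*x^2 - x)
At (3, -1, -3): (13, 10, -48).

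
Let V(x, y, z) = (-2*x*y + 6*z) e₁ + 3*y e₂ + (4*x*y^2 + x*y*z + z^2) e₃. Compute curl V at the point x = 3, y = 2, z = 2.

(54, -14, 6)

(∇×V)₁ = ∂V₃/∂y − ∂V₂/∂z = 8*x*y + x*z
(∇×V)₂ = ∂V₁/∂z − ∂V₃/∂x = -4*y^2 - y*z + 6
(∇×V)₃ = ∂V₂/∂x − ∂V₁/∂y = 2*x
∇×V = (8*x*y + x*z, -4*y^2 - y*z + 6, 2*x)
At (3, 2, 2): (54, -14, 6).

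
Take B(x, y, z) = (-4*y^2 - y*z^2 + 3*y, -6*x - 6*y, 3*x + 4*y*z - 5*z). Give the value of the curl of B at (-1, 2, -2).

(-8, 5, 11)

(∇×B)₁ = ∂B₃/∂y − ∂B₂/∂z = 4*z
(∇×B)₂ = ∂B₁/∂z − ∂B₃/∂x = -2*y*z - 3
(∇×B)₃ = ∂B₂/∂x − ∂B₁/∂y = 8*y + z^2 - 9
∇×B = (4*z, -2*y*z - 3, 8*y + z^2 - 9)
At (-1, 2, -2): (-8, 5, 11).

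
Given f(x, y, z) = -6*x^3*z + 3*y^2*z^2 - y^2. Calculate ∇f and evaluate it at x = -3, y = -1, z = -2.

(324, -22, 150)

∂f/∂x = -18*x^2*z
∂f/∂y = 6*y*z^2 - 2*y
∂f/∂z = -6*x^3 + 6*y^2*z
∇f = (-18*x^2*z, 6*y*z^2 - 2*y, -6*x^3 + 6*y^2*z)
At (-3, -1, -2): (324, -22, 150).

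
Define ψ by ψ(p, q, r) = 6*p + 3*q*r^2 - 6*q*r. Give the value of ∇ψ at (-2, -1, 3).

(6, 9, -12)

∂ψ/∂p = 6
∂ψ/∂q = 3*r^2 - 6*r
∂ψ/∂r = 6*q*r - 6*q
∇ψ = (6, 3*r^2 - 6*r, 6*q*r - 6*q)
At (-2, -1, 3): (6, 9, -12).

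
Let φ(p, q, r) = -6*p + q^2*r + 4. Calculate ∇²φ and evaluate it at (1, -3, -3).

-6

∂²φ/∂p² = 0
∂²φ/∂q² = 2*r
∂²φ/∂r² = 0
∇²φ = 2*r
At (1, -3, -3): -6.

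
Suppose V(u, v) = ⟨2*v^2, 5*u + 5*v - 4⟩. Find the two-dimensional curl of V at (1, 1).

1

∂V₂/∂u = 5
∂V₁/∂v = 4*v
Scalar curl = -4*v + 5
At (1, 1): 1.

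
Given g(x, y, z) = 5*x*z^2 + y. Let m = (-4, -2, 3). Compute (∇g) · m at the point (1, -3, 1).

8

∂g/∂x = 5*z^2
∂g/∂y = 1
∂g/∂z = 10*x*z
∇g at (1, -3, 1) = (5, 1, 10)
∇g · m = (5)(-4) + (1)(-2) + (10)(3) = 8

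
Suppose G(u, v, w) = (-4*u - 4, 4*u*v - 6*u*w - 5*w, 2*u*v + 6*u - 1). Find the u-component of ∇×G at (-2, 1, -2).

-11

(∇×G)_1 = ∂G₃/∂v − ∂G₂/∂w
= 2*u − (-6*u - 5)
= 8*u + 5
At (-2, 1, -2): -11.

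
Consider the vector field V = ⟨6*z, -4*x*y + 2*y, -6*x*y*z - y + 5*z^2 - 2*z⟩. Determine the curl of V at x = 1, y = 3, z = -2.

(∇×V)₁ = ∂V₃/∂y − ∂V₂/∂z = -6*x*z - 1
(∇×V)₂ = ∂V₁/∂z − ∂V₃/∂x = 6*y*z + 6
(∇×V)₃ = ∂V₂/∂x − ∂V₁/∂y = -4*y
∇×V = (-6*x*z - 1, 6*y*z + 6, -4*y)
At (1, 3, -2): (11, -30, -12).

(11, -30, -12)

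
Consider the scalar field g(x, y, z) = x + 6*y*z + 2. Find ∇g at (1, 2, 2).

∂g/∂x = 1
∂g/∂y = 6*z
∂g/∂z = 6*y
∇g = (1, 6*z, 6*y)
At (1, 2, 2): (1, 12, 12).

(1, 12, 12)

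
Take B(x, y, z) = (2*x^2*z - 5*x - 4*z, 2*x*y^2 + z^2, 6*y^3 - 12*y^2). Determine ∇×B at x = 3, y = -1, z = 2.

(38, 14, 2)

(∇×B)₁ = ∂B₃/∂y − ∂B₂/∂z = 18*y^2 - 24*y - 2*z
(∇×B)₂ = ∂B₁/∂z − ∂B₃/∂x = 2*x^2 - 4
(∇×B)₃ = ∂B₂/∂x − ∂B₁/∂y = 2*y^2
∇×B = (18*y^2 - 24*y - 2*z, 2*x^2 - 4, 2*y^2)
At (3, -1, 2): (38, 14, 2).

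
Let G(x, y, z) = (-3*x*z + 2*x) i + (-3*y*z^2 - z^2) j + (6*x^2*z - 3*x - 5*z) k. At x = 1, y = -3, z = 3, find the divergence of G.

-33

∂G₁/∂x = -3*z + 2
∂G₂/∂y = -3*z^2
∂G₃/∂z = 6*x^2 - 5
∇·G = 6*x^2 - 3*z^2 - 3*z - 3
At (1, -3, 3): -33.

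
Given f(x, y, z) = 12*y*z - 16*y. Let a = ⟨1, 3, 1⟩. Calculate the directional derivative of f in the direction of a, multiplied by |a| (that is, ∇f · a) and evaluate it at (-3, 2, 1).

∂f/∂x = 0
∂f/∂y = 12*z - 16
∂f/∂z = 12*y
∇f at (-3, 2, 1) = (0, -4, 24)
∇f · a = (0)(1) + (-4)(3) + (24)(1) = 12

12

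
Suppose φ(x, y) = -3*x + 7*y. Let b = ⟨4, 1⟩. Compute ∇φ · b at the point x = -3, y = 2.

-5

∂φ/∂x = -3
∂φ/∂y = 7
∇φ at (-3, 2) = (-3, 7)
∇φ · b = (-3)(4) + (7)(1) = -5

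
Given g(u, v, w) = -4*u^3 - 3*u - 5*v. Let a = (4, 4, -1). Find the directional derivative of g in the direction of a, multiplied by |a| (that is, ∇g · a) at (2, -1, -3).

∂g/∂u = -12*u^2 - 3
∂g/∂v = -5
∂g/∂w = 0
∇g at (2, -1, -3) = (-51, -5, 0)
∇g · a = (-51)(4) + (-5)(4) + (0)(-1) = -224

-224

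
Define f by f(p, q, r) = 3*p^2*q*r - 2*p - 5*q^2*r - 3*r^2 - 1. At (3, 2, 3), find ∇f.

(106, 21, 16)

∂f/∂p = 6*p*q*r - 2
∂f/∂q = 3*p^2*r - 10*q*r
∂f/∂r = 3*p^2*q - 5*q^2 - 6*r
∇f = (6*p*q*r - 2, 3*p^2*r - 10*q*r, 3*p^2*q - 5*q^2 - 6*r)
At (3, 2, 3): (106, 21, 16).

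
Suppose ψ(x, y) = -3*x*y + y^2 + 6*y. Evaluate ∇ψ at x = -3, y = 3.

(-9, 21)

∂ψ/∂x = -3*y
∂ψ/∂y = -3*x + 2*y + 6
∇ψ = (-3*y, -3*x + 2*y + 6)
At (-3, 3): (-9, 21).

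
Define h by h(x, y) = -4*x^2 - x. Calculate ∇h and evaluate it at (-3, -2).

(23, 0)

∂h/∂x = -8*x - 1
∂h/∂y = 0
∇h = (-8*x - 1, 0)
At (-3, -2): (23, 0).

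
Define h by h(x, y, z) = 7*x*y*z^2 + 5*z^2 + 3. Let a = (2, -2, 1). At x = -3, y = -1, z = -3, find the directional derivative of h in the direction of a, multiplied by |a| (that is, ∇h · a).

96

∂h/∂x = 7*y*z^2
∂h/∂y = 7*x*z^2
∂h/∂z = 14*x*y*z + 10*z
∇h at (-3, -1, -3) = (-63, -189, -156)
∇h · a = (-63)(2) + (-189)(-2) + (-156)(1) = 96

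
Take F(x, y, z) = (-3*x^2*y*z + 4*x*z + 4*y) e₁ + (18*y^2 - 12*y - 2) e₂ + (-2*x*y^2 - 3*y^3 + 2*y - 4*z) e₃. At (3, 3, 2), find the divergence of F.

-8

∂F₁/∂x = -6*x*y*z + 4*z
∂F₂/∂y = 36*y - 12
∂F₃/∂z = -4
∇·F = -6*x*y*z + 36*y + 4*z - 16
At (3, 3, 2): -8.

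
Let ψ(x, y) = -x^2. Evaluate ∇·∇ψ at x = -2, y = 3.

∂²ψ/∂x² = -2
∂²ψ/∂y² = 0
∇²ψ = -2
At (-2, 3): -2.

-2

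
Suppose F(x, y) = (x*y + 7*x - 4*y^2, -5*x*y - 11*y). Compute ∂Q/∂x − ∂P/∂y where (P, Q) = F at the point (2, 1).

1

∂F₂/∂x = -5*y
∂F₁/∂y = x - 8*y
Scalar curl = -x + 3*y
At (2, 1): 1.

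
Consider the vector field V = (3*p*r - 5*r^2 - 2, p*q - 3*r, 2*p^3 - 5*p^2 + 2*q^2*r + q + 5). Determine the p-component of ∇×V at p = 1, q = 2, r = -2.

-12

(∇×V)_1 = ∂V₃/∂q − ∂V₂/∂r
= 4*q*r + 1 − (-3)
= 4*q*r + 4
At (1, 2, -2): -12.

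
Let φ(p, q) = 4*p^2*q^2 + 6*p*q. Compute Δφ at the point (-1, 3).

80

∂²φ/∂p² = 8*q^2
∂²φ/∂q² = 8*p^2
∇²φ = 8*p^2 + 8*q^2
At (-1, 3): 80.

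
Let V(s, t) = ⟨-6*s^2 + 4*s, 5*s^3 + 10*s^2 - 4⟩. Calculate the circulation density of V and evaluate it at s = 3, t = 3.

195

∂V₂/∂s = 15*s^2 + 20*s
∂V₁/∂t = 0
Scalar curl = 15*s^2 + 20*s
At (3, 3): 195.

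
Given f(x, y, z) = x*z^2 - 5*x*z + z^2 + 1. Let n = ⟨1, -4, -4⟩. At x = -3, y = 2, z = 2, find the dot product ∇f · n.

∂f/∂x = z^2 - 5*z
∂f/∂y = 0
∂f/∂z = 2*x*z - 5*x + 2*z
∇f at (-3, 2, 2) = (-6, 0, 7)
∇f · n = (-6)(1) + (0)(-4) + (7)(-4) = -34

-34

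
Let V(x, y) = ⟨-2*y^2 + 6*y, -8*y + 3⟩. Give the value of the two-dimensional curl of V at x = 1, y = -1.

-10

∂V₂/∂x = 0
∂V₁/∂y = -4*y + 6
Scalar curl = 4*y - 6
At (1, -1): -10.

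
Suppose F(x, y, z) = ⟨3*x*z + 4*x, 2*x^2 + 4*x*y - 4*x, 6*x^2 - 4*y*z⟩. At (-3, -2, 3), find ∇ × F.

(∇×F)₁ = ∂F₃/∂y − ∂F₂/∂z = -4*z
(∇×F)₂ = ∂F₁/∂z − ∂F₃/∂x = -9*x
(∇×F)₃ = ∂F₂/∂x − ∂F₁/∂y = 4*x + 4*y - 4
∇×F = (-4*z, -9*x, 4*x + 4*y - 4)
At (-3, -2, 3): (-12, 27, -24).

(-12, 27, -24)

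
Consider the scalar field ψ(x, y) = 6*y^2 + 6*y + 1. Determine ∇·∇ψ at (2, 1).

∂²ψ/∂x² = 0
∂²ψ/∂y² = 12
∇²ψ = 12
At (2, 1): 12.

12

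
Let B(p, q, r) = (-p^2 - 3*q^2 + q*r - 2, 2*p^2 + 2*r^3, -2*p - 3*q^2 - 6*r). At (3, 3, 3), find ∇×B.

(∇×B)₁ = ∂B₃/∂q − ∂B₂/∂r = -6*q - 6*r^2
(∇×B)₂ = ∂B₁/∂r − ∂B₃/∂p = q + 2
(∇×B)₃ = ∂B₂/∂p − ∂B₁/∂q = 4*p + 6*q - r
∇×B = (-6*q - 6*r^2, q + 2, 4*p + 6*q - r)
At (3, 3, 3): (-72, 5, 27).

(-72, 5, 27)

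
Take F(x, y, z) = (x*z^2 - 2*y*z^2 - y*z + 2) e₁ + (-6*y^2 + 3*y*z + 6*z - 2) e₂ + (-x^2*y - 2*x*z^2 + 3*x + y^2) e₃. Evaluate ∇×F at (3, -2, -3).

(-13, -37, 15)

(∇×F)₁ = ∂F₃/∂y − ∂F₂/∂z = -x^2 - y - 6
(∇×F)₂ = ∂F₁/∂z − ∂F₃/∂x = 2*x*y + 2*x*z - 4*y*z - y + 2*z^2 - 3
(∇×F)₃ = ∂F₂/∂x − ∂F₁/∂y = 2*z^2 + z
∇×F = (-x^2 - y - 6, 2*x*y + 2*x*z - 4*y*z - y + 2*z^2 - 3, 2*z^2 + z)
At (3, -2, -3): (-13, -37, 15).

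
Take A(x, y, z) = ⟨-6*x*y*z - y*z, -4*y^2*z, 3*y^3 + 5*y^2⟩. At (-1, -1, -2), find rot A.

(∇×A)₁ = ∂A₃/∂y − ∂A₂/∂z = 13*y^2 + 10*y
(∇×A)₂ = ∂A₁/∂z − ∂A₃/∂x = -6*x*y - y
(∇×A)₃ = ∂A₂/∂x − ∂A₁/∂y = 6*x*z + z
∇×A = (13*y^2 + 10*y, -6*x*y - y, 6*x*z + z)
At (-1, -1, -2): (3, -5, 10).

(3, -5, 10)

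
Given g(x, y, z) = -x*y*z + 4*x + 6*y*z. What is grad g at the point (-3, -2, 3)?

(10, 27, -18)

∂g/∂x = -y*z + 4
∂g/∂y = -x*z + 6*z
∂g/∂z = -x*y + 6*y
∇g = (-y*z + 4, -x*z + 6*z, -x*y + 6*y)
At (-3, -2, 3): (10, 27, -18).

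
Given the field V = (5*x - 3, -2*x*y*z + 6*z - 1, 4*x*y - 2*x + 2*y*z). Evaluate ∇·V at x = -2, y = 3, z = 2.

∂V₁/∂x = 5
∂V₂/∂y = -2*x*z
∂V₃/∂z = 2*y
∇·V = -2*x*z + 2*y + 5
At (-2, 3, 2): 19.

19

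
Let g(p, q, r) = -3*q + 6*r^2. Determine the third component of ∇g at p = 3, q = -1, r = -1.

(∇g)_3 = ∂g/∂r = 12*r
At (3, -1, -1): -12.

-12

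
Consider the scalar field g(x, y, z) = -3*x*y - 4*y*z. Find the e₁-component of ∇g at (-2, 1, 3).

(∇g)_1 = ∂g/∂x = -3*y
At (-2, 1, 3): -3.

-3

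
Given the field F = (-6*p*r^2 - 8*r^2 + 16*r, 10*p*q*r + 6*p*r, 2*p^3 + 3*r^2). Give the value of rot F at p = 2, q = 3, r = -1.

(∇×F)₁ = ∂F₃/∂q − ∂F₂/∂r = -10*p*q - 6*p
(∇×F)₂ = ∂F₁/∂r − ∂F₃/∂p = -6*p^2 - 12*p*r - 16*r + 16
(∇×F)₃ = ∂F₂/∂p − ∂F₁/∂q = 10*q*r + 6*r
∇×F = (-10*p*q - 6*p, -6*p^2 - 12*p*r - 16*r + 16, 10*q*r + 6*r)
At (2, 3, -1): (-72, 32, -36).

(-72, 32, -36)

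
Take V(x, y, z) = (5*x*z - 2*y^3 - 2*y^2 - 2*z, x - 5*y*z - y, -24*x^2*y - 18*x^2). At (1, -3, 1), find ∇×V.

(-39, -105, 43)

(∇×V)₁ = ∂V₃/∂y − ∂V₂/∂z = -24*x^2 + 5*y
(∇×V)₂ = ∂V₁/∂z − ∂V₃/∂x = 48*x*y + 41*x - 2
(∇×V)₃ = ∂V₂/∂x − ∂V₁/∂y = 6*y^2 + 4*y + 1
∇×V = (-24*x^2 + 5*y, 48*x*y + 41*x - 2, 6*y^2 + 4*y + 1)
At (1, -3, 1): (-39, -105, 43).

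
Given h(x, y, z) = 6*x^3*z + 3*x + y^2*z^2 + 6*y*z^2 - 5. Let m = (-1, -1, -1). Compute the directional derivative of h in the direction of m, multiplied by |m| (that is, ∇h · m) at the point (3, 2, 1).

-369

∂h/∂x = 18*x^2*z + 3
∂h/∂y = 2*y*z^2 + 6*z^2
∂h/∂z = 6*x^3 + 2*y^2*z + 12*y*z
∇h at (3, 2, 1) = (165, 10, 194)
∇h · m = (165)(-1) + (10)(-1) + (194)(-1) = -369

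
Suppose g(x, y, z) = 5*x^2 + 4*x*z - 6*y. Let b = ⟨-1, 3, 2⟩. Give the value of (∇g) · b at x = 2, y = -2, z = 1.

-26

∂g/∂x = 10*x + 4*z
∂g/∂y = -6
∂g/∂z = 4*x
∇g at (2, -2, 1) = (24, -6, 8)
∇g · b = (24)(-1) + (-6)(3) + (8)(2) = -26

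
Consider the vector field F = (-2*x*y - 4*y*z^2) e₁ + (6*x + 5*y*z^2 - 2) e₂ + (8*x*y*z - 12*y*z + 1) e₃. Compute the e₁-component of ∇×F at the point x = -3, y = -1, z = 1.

(∇×F)_1 = ∂F₃/∂y − ∂F₂/∂z
= 8*x*z - 12*z − (10*y*z)
= 8*x*z - 10*y*z - 12*z
At (-3, -1, 1): -26.

-26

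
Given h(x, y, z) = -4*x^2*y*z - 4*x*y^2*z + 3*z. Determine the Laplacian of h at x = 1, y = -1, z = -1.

∂²h/∂x² = -8*y*z
∂²h/∂y² = -8*x*z
∂²h/∂z² = 0
∇²h = -8*x*z - 8*y*z
At (1, -1, -1): 0.

0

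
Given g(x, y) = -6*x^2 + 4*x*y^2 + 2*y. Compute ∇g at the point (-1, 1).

∂g/∂x = -12*x + 4*y^2
∂g/∂y = 8*x*y + 2
∇g = (-12*x + 4*y^2, 8*x*y + 2)
At (-1, 1): (16, -6).

(16, -6)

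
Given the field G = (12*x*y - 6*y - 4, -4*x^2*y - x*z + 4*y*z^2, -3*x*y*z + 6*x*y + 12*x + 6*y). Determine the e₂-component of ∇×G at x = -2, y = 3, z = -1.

-39

(∇×G)_2 = ∂G₁/∂z − ∂G₃/∂x
= 0 − (-3*y*z + 6*y + 12)
= 3*y*z - 6*y - 12
At (-2, 3, -1): -39.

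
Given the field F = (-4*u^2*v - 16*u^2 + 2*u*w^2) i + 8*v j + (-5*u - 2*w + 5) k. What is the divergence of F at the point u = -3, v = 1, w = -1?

128

∂F₁/∂u = -8*u*v - 32*u + 2*w^2
∂F₂/∂v = 8
∂F₃/∂w = -2
∇·F = -8*u*v - 32*u + 2*w^2 + 6
At (-3, 1, -1): 128.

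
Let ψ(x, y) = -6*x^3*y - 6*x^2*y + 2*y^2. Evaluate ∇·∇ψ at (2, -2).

172

∂²ψ/∂x² = -12*y*(3*x + 1)
∂²ψ/∂y² = 4
∇²ψ = -36*x*y - 12*y + 4
At (2, -2): 172.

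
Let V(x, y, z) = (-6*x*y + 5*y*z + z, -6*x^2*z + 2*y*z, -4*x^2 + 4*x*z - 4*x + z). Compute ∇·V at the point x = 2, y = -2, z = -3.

∂V₁/∂x = -6*y
∂V₂/∂y = 2*z
∂V₃/∂z = 4*x + 1
∇·V = 4*x - 6*y + 2*z + 1
At (2, -2, -3): 15.

15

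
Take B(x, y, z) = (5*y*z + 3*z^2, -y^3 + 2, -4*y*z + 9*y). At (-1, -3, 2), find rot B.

(∇×B)₁ = ∂B₃/∂y − ∂B₂/∂z = -4*z + 9
(∇×B)₂ = ∂B₁/∂z − ∂B₃/∂x = 5*y + 6*z
(∇×B)₃ = ∂B₂/∂x − ∂B₁/∂y = -5*z
∇×B = (-4*z + 9, 5*y + 6*z, -5*z)
At (-1, -3, 2): (1, -3, -10).

(1, -3, -10)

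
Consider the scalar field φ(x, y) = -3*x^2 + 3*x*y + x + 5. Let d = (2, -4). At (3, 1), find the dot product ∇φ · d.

∂φ/∂x = -6*x + 3*y + 1
∂φ/∂y = 3*x
∇φ at (3, 1) = (-14, 9)
∇φ · d = (-14)(2) + (9)(-4) = -64

-64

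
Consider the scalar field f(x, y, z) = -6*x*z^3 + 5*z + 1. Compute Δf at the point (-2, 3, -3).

∂²f/∂x² = 0
∂²f/∂y² = 0
∂²f/∂z² = -36*x*z
∇²f = -36*x*z
At (-2, 3, -3): -216.

-216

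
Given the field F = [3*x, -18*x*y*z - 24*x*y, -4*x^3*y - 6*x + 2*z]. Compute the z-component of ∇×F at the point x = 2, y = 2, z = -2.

(∇×F)_3 = ∂F₂/∂x − ∂F₁/∂y
= -18*y*z - 24*y − (0)
= -18*y*z - 24*y
At (2, 2, -2): 24.

24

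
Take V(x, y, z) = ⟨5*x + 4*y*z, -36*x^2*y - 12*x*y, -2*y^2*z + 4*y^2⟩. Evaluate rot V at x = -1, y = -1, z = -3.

(-20, -4, -48)

(∇×V)₁ = ∂V₃/∂y − ∂V₂/∂z = -4*y*z + 8*y
(∇×V)₂ = ∂V₁/∂z − ∂V₃/∂x = 4*y
(∇×V)₃ = ∂V₂/∂x − ∂V₁/∂y = -72*x*y - 12*y - 4*z
∇×V = (-4*y*z + 8*y, 4*y, -72*x*y - 12*y - 4*z)
At (-1, -1, -3): (-20, -4, -48).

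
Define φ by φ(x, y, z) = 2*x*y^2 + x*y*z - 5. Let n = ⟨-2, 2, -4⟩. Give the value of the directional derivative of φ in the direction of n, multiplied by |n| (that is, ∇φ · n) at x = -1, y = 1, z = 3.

-20

∂φ/∂x = 2*y^2 + y*z
∂φ/∂y = 4*x*y + x*z
∂φ/∂z = x*y
∇φ at (-1, 1, 3) = (5, -7, -1)
∇φ · n = (5)(-2) + (-7)(2) + (-1)(-4) = -20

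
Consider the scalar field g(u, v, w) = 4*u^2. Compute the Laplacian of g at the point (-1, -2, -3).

∂²g/∂u² = 8
∂²g/∂v² = 0
∂²g/∂w² = 0
∇²g = 8
At (-1, -2, -3): 8.

8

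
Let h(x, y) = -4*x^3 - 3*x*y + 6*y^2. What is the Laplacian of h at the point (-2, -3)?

∂²h/∂x² = -24*x
∂²h/∂y² = 12
∇²h = -24*x + 12
At (-2, -3): 60.

60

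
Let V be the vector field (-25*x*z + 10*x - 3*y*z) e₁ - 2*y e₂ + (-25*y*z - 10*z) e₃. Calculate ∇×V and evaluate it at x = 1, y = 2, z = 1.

(-25, -31, 3)

(∇×V)₁ = ∂V₃/∂y − ∂V₂/∂z = -25*z
(∇×V)₂ = ∂V₁/∂z − ∂V₃/∂x = -25*x - 3*y
(∇×V)₃ = ∂V₂/∂x − ∂V₁/∂y = 3*z
∇×V = (-25*z, -25*x - 3*y, 3*z)
At (1, 2, 1): (-25, -31, 3).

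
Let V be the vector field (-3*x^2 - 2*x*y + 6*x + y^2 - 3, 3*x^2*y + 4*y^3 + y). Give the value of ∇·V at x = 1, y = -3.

118

∂V₁/∂x = -6*x - 2*y + 6
∂V₂/∂y = 3*x^2 + 12*y^2 + 1
∇·V = 3*x^2 - 6*x + 12*y^2 - 2*y + 7
At (1, -3): 118.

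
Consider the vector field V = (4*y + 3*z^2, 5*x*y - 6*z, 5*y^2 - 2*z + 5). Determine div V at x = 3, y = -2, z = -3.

13

∂V₁/∂x = 0
∂V₂/∂y = 5*x
∂V₃/∂z = -2
∇·V = 5*x - 2
At (3, -2, -3): 13.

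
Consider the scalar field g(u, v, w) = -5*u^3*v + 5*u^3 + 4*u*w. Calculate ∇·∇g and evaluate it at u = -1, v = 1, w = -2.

∂²g/∂u² = 30*u*(-v + 1)
∂²g/∂v² = 0
∂²g/∂w² = 0
∇²g = -30*u*v + 30*u
At (-1, 1, -2): 0.

0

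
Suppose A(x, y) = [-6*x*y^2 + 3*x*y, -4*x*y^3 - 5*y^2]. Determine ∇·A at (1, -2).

∂A₁/∂x = -6*y^2 + 3*y
∂A₂/∂y = -12*x*y^2 - 10*y
∇·A = -12*x*y^2 - 6*y^2 - 7*y
At (1, -2): -58.

-58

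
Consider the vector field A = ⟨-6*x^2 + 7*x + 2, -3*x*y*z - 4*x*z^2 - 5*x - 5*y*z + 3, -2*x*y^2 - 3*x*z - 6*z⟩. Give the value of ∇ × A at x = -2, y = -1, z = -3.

(41, -7, -50)

(∇×A)₁ = ∂A₃/∂y − ∂A₂/∂z = -x*y + 8*x*z + 5*y
(∇×A)₂ = ∂A₁/∂z − ∂A₃/∂x = 2*y^2 + 3*z
(∇×A)₃ = ∂A₂/∂x − ∂A₁/∂y = -3*y*z - 4*z^2 - 5
∇×A = (-x*y + 8*x*z + 5*y, 2*y^2 + 3*z, -3*y*z - 4*z^2 - 5)
At (-2, -1, -3): (41, -7, -50).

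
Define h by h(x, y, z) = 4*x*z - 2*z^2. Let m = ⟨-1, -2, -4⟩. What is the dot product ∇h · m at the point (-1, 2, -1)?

4

∂h/∂x = 4*z
∂h/∂y = 0
∂h/∂z = 4*x - 4*z
∇h at (-1, 2, -1) = (-4, 0, 0)
∇h · m = (-4)(-1) + (0)(-2) + (0)(-4) = 4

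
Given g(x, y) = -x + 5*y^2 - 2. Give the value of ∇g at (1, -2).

∂g/∂x = -1
∂g/∂y = 10*y
∇g = (-1, 10*y)
At (1, -2): (-1, -20).

(-1, -20)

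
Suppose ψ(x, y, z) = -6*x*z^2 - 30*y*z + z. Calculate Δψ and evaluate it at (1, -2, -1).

-12

∂²ψ/∂x² = 0
∂²ψ/∂y² = 0
∂²ψ/∂z² = -12*x
∇²ψ = -12*x
At (1, -2, -1): -12.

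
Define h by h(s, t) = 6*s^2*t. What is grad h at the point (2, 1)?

∂h/∂s = 12*s*t
∂h/∂t = 6*s^2
∇h = (12*s*t, 6*s^2)
At (2, 1): (24, 24).

(24, 24)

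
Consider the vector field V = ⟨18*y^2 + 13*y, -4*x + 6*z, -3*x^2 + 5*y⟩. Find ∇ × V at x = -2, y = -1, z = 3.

(∇×V)₁ = ∂V₃/∂y − ∂V₂/∂z = -1
(∇×V)₂ = ∂V₁/∂z − ∂V₃/∂x = 6*x
(∇×V)₃ = ∂V₂/∂x − ∂V₁/∂y = -36*y - 17
∇×V = (-1, 6*x, -36*y - 17)
At (-2, -1, 3): (-1, -12, 19).

(-1, -12, 19)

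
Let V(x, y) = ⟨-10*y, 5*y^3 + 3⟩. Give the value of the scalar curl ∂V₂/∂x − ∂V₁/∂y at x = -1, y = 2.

10

∂V₂/∂x = 0
∂V₁/∂y = -10
Scalar curl = 10
At (-1, 2): 10.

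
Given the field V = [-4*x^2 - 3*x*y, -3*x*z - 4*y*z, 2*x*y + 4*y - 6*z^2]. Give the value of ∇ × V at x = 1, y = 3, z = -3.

(21, -6, 12)

(∇×V)₁ = ∂V₃/∂y − ∂V₂/∂z = 5*x + 4*y + 4
(∇×V)₂ = ∂V₁/∂z − ∂V₃/∂x = -2*y
(∇×V)₃ = ∂V₂/∂x − ∂V₁/∂y = 3*x - 3*z
∇×V = (5*x + 4*y + 4, -2*y, 3*x - 3*z)
At (1, 3, -3): (21, -6, 12).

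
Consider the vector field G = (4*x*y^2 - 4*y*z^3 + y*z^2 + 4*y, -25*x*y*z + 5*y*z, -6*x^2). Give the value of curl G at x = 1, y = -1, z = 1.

(∇×G)₁ = ∂G₃/∂y − ∂G₂/∂z = 25*x*y - 5*y
(∇×G)₂ = ∂G₁/∂z − ∂G₃/∂x = 12*x - 12*y*z^2 + 2*y*z
(∇×G)₃ = ∂G₂/∂x − ∂G₁/∂y = -8*x*y - 25*y*z + 4*z^3 - z^2 - 4
∇×G = (25*x*y - 5*y, 12*x - 12*y*z^2 + 2*y*z, -8*x*y - 25*y*z + 4*z^3 - z^2 - 4)
At (1, -1, 1): (-20, 22, 32).

(-20, 22, 32)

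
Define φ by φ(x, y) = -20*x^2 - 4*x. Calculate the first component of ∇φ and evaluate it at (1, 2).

-44

(∇φ)_1 = ∂φ/∂x = -40*x - 4
At (1, 2): -44.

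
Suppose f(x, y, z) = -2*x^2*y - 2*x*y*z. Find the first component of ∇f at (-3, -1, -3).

-18

(∇f)_1 = ∂f/∂x = -4*x*y - 2*y*z
At (-3, -1, -3): -18.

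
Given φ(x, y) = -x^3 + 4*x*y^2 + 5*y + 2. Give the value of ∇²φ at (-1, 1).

-2

∂²φ/∂x² = -6*x
∂²φ/∂y² = 8*x
∇²φ = 2*x
At (-1, 1): -2.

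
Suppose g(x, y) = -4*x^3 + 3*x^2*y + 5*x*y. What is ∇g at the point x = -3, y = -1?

(-95, 12)

∂g/∂x = -12*x^2 + 6*x*y + 5*y
∂g/∂y = 3*x^2 + 5*x
∇g = (-12*x^2 + 6*x*y + 5*y, 3*x^2 + 5*x)
At (-3, -1): (-95, 12).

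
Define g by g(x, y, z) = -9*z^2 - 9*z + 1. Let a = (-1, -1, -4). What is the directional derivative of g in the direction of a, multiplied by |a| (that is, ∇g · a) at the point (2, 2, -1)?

∂g/∂x = 0
∂g/∂y = 0
∂g/∂z = -18*z - 9
∇g at (2, 2, -1) = (0, 0, 9)
∇g · a = (0)(-1) + (0)(-1) + (9)(-4) = -36

-36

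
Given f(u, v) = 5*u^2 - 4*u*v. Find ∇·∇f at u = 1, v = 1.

∂²f/∂u² = 10
∂²f/∂v² = 0
∇²f = 10
At (1, 1): 10.

10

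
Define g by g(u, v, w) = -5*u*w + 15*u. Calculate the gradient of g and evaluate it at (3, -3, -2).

∂g/∂u = -5*w + 15
∂g/∂v = 0
∂g/∂w = -5*u
∇g = (-5*w + 15, 0, -5*u)
At (3, -3, -2): (25, 0, -15).

(25, 0, -15)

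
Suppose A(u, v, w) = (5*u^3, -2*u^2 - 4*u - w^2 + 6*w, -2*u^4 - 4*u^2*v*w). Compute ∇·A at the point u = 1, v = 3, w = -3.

3

∂A₁/∂u = 15*u^2
∂A₂/∂v = 0
∂A₃/∂w = -4*u^2*v
∇·A = -4*u^2*v + 15*u^2
At (1, 3, -3): 3.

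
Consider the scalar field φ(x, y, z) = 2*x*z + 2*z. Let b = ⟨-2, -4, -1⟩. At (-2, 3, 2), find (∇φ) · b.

-6

∂φ/∂x = 2*z
∂φ/∂y = 0
∂φ/∂z = 2*x + 2
∇φ at (-2, 3, 2) = (4, 0, -2)
∇φ · b = (4)(-2) + (0)(-4) + (-2)(-1) = -6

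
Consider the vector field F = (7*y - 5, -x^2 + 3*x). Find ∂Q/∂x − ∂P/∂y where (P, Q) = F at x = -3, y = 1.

2

∂F₂/∂x = -2*x + 3
∂F₁/∂y = 7
Scalar curl = -2*x - 4
At (-3, 1): 2.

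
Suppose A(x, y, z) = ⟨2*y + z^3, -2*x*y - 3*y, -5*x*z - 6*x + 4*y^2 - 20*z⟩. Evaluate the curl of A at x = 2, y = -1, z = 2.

(-8, 28, 0)

(∇×A)₁ = ∂A₃/∂y − ∂A₂/∂z = 8*y
(∇×A)₂ = ∂A₁/∂z − ∂A₃/∂x = 3*z^2 + 5*z + 6
(∇×A)₃ = ∂A₂/∂x − ∂A₁/∂y = -2*y - 2
∇×A = (8*y, 3*z^2 + 5*z + 6, -2*y - 2)
At (2, -1, 2): (-8, 28, 0).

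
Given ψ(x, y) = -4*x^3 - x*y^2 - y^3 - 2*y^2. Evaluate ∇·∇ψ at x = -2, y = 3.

∂²ψ/∂x² = -24*x
∂²ψ/∂y² = -2*(x + 3*y + 2)
∇²ψ = -26*x - 6*y - 4
At (-2, 3): 30.

30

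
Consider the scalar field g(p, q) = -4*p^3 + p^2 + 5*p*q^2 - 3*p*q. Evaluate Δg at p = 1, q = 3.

-12

∂²g/∂p² = 2*(-12*p + 1)
∂²g/∂q² = 10*p
∇²g = -14*p + 2
At (1, 3): -12.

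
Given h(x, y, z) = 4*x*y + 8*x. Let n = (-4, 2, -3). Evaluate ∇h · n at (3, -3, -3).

40

∂h/∂x = 4*y + 8
∂h/∂y = 4*x
∂h/∂z = 0
∇h at (3, -3, -3) = (-4, 12, 0)
∇h · n = (-4)(-4) + (12)(2) + (0)(-3) = 40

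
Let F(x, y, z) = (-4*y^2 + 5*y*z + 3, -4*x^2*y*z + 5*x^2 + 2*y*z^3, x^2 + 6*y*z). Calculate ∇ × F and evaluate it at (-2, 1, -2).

(∇×F)₁ = ∂F₃/∂y − ∂F₂/∂z = 4*x^2*y - 6*y*z^2 + 6*z
(∇×F)₂ = ∂F₁/∂z − ∂F₃/∂x = -2*x + 5*y
(∇×F)₃ = ∂F₂/∂x − ∂F₁/∂y = -8*x*y*z + 10*x + 8*y - 5*z
∇×F = (4*x^2*y - 6*y*z^2 + 6*z, -2*x + 5*y, -8*x*y*z + 10*x + 8*y - 5*z)
At (-2, 1, -2): (-20, 9, -34).

(-20, 9, -34)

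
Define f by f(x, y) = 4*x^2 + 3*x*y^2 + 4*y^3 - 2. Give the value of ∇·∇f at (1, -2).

∂²f/∂x² = 8
∂²f/∂y² = 6*(x + 4*y)
∇²f = 6*x + 24*y + 8
At (1, -2): -34.

-34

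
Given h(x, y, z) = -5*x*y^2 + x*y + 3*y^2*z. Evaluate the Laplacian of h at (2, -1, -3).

∂²h/∂x² = 0
∂²h/∂y² = 2*(-5*x + 3*z)
∂²h/∂z² = 0
∇²h = -10*x + 6*z
At (2, -1, -3): -38.

-38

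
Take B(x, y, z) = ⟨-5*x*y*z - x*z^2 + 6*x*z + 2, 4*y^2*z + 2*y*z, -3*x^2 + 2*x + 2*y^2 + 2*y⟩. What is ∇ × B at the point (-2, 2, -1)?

(-10, -10, 10)

(∇×B)₁ = ∂B₃/∂y − ∂B₂/∂z = -4*y^2 + 2*y + 2
(∇×B)₂ = ∂B₁/∂z − ∂B₃/∂x = -5*x*y - 2*x*z + 12*x - 2
(∇×B)₃ = ∂B₂/∂x − ∂B₁/∂y = 5*x*z
∇×B = (-4*y^2 + 2*y + 2, -5*x*y - 2*x*z + 12*x - 2, 5*x*z)
At (-2, 2, -1): (-10, -10, 10).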